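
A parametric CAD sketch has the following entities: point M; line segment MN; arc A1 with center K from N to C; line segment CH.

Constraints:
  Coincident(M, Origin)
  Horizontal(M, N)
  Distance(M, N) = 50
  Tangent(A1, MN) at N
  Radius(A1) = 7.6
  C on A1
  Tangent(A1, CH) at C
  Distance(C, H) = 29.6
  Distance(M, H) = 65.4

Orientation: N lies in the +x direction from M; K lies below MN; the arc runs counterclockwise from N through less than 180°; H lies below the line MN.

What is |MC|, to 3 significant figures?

44.1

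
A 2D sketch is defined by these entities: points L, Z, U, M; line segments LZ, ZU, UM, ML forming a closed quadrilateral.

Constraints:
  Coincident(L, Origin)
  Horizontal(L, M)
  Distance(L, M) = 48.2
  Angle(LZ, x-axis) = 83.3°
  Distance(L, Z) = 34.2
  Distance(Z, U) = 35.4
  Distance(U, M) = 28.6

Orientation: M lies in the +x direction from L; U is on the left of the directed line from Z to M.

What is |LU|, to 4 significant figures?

47.17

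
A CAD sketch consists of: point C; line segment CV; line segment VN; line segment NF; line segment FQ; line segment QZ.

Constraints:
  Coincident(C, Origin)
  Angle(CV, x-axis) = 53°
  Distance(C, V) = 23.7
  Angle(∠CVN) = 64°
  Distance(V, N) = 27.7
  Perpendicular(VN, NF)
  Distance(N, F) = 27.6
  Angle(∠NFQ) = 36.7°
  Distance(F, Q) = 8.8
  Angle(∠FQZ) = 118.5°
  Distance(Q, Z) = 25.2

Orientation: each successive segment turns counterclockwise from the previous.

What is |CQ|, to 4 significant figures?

12.08

C is at the origin; CV runs at 53.0° with length 23.7, so V = (14.26, 18.93). ∠CVN = 64.0° gives VN at 169.0° from the x-axis; with |VN| = 27.7, N = (-12.93, 24.21). The perpendicularity gives NF at right angles to VN, so NF runs at -101.0°; with |NF| = 27.6, F = (-18.19, -2.880). ∠NFQ = 36.7° gives FQ at 42.30° from the x-axis; with |FQ| = 8.8, Q = (-11.69, 3.043). Then |CQ| = |Q − C| = 12.08.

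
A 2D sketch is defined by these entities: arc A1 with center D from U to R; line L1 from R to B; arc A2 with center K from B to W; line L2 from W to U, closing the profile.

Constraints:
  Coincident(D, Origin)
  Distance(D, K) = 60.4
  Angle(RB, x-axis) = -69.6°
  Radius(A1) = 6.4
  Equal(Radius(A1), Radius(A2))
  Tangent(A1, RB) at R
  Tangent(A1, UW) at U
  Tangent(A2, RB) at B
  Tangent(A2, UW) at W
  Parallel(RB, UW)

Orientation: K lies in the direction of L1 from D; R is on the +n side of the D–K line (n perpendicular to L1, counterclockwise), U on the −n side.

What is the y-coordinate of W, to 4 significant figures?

-58.84

The slot axis is L1's direction at -69.6°, so u = (cos -69.6°, sin -69.6°) = (0.3486, -0.9373) and n = (−sin -69.6°, cos -69.6°) = (0.9373, 0.3486). D is at the origin and K lies 60.4 along u from D, so K = 60.4·u = (21.05, -56.61). Tangency of A1 to both parallel lines with radius 6.4 puts R and U at D ± 6.4·n: R = (5.999, 2.231), U = (-5.999, -2.231). Equal radii place B and W the same way about K: B = K + 6.4·n = (27.05, -54.38), W = K − 6.4·n = (15.06, -58.84). So W.y = -58.84.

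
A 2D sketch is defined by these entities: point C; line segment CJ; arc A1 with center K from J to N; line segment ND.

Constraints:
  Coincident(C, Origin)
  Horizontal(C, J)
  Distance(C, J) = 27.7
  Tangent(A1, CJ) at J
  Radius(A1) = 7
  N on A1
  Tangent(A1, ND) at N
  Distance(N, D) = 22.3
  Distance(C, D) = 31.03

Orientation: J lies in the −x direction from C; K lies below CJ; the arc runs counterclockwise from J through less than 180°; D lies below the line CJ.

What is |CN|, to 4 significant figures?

34.55

Checks: |CJ| = 27.70 ✓; |KN| = 7.000 ✓; ∠(KN, ND) = 90.00° ✓; |ND| = 22.30 ✓; |CD| = 31.03 ✓.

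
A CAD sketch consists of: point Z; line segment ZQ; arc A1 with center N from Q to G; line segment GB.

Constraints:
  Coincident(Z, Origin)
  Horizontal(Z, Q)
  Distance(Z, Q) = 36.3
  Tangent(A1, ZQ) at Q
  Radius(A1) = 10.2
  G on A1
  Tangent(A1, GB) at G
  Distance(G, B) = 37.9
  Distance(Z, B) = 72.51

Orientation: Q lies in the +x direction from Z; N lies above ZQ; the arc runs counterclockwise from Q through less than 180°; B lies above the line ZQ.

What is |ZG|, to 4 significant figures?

46.36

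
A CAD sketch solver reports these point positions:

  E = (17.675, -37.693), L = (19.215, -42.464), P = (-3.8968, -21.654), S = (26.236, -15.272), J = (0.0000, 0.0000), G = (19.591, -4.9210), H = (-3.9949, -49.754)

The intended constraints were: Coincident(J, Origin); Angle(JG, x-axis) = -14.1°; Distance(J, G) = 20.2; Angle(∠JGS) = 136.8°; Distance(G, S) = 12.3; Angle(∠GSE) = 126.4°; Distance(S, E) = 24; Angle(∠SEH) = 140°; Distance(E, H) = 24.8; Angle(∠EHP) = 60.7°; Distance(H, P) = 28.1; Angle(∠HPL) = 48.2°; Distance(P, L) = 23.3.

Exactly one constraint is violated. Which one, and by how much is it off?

Distance(P, L) = 23.3 — off by 7.80.

J = (0.00, 0.00) ✓; JG at -14.10° ✓; |JG| = 20.20 ✓; ∠JGS = 136.8° ✓; |GS| = 12.30 ✓; ∠GSE = 126.4° ✓; |SE| = 24.00 ✓; ∠SEH = 140.0° ✓; |EH| = 24.80 ✓; ∠EHP = 60.70° ✓; |HP| = 28.10 ✓; ∠HPL = 48.20° ✓; |PL| = 31.10 ✗.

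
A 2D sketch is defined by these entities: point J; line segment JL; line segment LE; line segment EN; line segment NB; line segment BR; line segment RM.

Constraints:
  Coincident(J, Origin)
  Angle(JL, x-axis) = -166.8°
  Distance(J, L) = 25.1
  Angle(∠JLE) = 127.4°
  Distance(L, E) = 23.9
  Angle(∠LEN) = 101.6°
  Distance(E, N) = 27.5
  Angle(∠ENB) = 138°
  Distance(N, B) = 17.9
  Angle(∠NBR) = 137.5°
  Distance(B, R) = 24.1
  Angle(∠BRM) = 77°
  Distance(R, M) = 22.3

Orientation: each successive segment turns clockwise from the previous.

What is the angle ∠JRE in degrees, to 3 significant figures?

51.3°

J is at the origin; JL runs at -166.8° with length 25.1, so L = (-24.4, -5.73). ∠JLE = 127.4° gives LE at 141° from the x-axis; with |LE| = 23.9, E = (-42.9, 9.44). ∠LEN = 101.6° gives EN at 62.2° from the x-axis; with |EN| = 27.5, N = (-30.1, 33.8). ∠ENB = 138.0° gives NB at 20.2° from the x-axis; with |NB| = 17.9, B = (-13.3, 39.9). ∠NBR = 137.5° gives BR at -22.3° from the x-axis; with |BR| = 24.1, R = (9.02, 30.8). Then cos ∠JRE = RJ·RE / (|RJ||RE|), giving 51.3°.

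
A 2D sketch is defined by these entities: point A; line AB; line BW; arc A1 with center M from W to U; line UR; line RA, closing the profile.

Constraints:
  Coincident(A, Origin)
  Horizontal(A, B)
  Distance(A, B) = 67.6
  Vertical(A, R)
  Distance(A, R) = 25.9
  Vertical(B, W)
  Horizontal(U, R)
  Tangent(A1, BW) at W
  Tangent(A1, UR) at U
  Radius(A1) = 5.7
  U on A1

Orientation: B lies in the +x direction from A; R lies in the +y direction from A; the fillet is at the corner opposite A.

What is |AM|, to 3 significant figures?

65.1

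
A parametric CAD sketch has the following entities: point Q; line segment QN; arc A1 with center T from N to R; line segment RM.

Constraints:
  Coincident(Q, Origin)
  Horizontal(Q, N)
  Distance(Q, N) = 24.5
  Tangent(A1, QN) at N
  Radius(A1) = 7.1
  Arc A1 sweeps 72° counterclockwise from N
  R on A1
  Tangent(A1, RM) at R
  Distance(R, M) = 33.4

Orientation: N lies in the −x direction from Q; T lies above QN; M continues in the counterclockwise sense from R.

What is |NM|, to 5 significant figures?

40.451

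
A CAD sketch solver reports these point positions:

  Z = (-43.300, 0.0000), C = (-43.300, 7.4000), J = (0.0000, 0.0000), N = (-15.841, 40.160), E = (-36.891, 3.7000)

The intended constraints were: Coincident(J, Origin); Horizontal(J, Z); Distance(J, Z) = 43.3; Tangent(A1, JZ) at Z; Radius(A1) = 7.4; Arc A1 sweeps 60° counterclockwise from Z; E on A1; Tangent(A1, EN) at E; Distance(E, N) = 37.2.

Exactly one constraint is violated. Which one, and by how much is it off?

Distance(E, N) = 37.2 — off by 4.90.

J = (0.00, 0.00) ✓; J.y = 0.00, Z.y = 0.00 ✓; |JZ| = 43.30 ✓; ∠(CZ, ZJ) = 90.00° ✓; |CZ| = 7.400 ✓; bearing(C→E) − bearing(C→Z) = 60.00° ✓; |CE| = 7.400 ✓; ∠(CE, EN) = 90.00° ✓; |EN| = 42.10 ✗.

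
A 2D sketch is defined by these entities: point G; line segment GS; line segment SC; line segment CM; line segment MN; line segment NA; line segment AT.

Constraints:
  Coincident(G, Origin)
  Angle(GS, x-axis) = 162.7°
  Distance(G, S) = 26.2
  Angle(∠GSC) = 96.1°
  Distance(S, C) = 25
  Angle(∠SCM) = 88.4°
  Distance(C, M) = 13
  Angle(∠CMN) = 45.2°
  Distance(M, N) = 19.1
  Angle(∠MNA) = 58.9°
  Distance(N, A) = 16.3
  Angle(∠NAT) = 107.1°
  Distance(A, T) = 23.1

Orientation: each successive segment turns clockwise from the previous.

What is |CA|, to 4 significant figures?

4.971

G is at the origin; GS runs at 162.7° with length 26.2, so S = (-25.01, 7.791). ∠GSC = 96.1° gives SC at 78.80° from the x-axis; with |SC| = 25.0, C = (-20.16, 32.32). ∠SCM = 88.4° gives CM at -12.80° from the x-axis; with |CM| = 13.0, M = (-7.482, 29.43). ∠CMN = 45.2° gives MN at -147.6° from the x-axis; with |MN| = 19.1, N = (-23.61, 19.20). ∠MNA = 58.9° gives NA at 91.30° from the x-axis; with |NA| = 16.3, A = (-23.98, 35.50). Then |CA| = |A − C| = 4.971.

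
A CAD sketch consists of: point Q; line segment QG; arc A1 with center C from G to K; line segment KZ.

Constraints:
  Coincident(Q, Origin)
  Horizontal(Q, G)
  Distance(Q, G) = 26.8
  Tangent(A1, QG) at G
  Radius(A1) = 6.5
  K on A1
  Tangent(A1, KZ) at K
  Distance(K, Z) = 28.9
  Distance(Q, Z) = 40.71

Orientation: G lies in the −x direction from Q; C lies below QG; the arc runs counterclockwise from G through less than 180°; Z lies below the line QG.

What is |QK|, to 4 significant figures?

33.96

Q is at the origin; Q and G share the same y with |QG| = 26.8 and G on the −x side, so G = (-26.80, 0.000). Tangency of A1 to QG means the radius CG is perpendicular to QG, so C = G + (0, -6.5) = (-26.80, -6.500). Since CK ⟂ KZ (tangency), |CZ| = √(6.5² + 28.9²) = 29.62 regardless of where K sits on A1. So Z lies on both circle(Q, 40.71) and circle(C, 29.62); the below-QG intersection is Z = (-20.16, -35.37). K is the foot of the tangent from Z: K = (-32.66, -9.312).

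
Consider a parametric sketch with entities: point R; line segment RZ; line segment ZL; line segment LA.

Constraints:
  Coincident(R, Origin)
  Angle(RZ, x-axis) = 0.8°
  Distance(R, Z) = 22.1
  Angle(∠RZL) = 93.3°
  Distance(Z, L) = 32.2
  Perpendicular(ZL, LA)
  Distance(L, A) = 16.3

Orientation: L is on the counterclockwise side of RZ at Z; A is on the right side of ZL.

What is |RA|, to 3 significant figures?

50.9

∠RZL = 93.3°, so ZL runs at 0.8° + (180° − 93.3°) = 87.5° from the x-axis; with |ZL| = 32.2, L = Z + 32.2·(cos 87.5°, sin 87.5°) = (23.5, 32.5). ZL is perpendicular to LA; with |LA| = 16.3 on the right of ZL, A = L + 16.3·(0.999, -0.0436) = (39.8, 31.8). Then |RA| = |A − R| = 50.9.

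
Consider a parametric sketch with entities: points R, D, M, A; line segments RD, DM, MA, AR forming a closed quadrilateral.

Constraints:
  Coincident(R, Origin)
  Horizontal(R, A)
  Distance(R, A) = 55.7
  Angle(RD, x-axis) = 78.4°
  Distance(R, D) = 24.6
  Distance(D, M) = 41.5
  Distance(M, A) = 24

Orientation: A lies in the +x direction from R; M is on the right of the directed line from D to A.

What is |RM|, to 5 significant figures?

33.372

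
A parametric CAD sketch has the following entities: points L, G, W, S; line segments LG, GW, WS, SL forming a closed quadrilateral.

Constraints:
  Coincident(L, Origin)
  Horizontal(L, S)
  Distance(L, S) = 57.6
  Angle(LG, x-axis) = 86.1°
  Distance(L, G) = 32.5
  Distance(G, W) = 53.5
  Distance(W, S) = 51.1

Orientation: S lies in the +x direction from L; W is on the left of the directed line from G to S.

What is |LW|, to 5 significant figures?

73.039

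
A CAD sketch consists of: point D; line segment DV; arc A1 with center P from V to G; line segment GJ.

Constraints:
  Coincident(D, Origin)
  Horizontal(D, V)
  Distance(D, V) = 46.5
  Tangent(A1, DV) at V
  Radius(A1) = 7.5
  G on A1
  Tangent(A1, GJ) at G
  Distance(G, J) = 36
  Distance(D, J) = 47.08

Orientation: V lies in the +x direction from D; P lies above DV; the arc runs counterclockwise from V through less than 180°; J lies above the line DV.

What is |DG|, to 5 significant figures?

53.433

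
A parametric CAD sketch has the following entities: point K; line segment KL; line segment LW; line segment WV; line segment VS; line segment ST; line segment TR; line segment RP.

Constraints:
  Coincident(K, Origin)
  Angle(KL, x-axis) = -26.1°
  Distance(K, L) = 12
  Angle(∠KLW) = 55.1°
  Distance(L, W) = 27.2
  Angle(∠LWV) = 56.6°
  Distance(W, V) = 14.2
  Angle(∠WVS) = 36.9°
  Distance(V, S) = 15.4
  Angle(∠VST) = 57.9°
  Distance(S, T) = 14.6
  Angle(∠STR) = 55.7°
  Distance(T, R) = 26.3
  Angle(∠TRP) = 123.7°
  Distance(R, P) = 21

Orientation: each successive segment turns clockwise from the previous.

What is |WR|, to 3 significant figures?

24.8

∠VST = 57.9° gives ST at -180° from the x-axis; with |ST| = 14.6, T = (-18.2, -17.4). ∠STR = 55.7° gives TR at 56.1° from the x-axis; with |TR| = 26.3, R = (-3.58, 4.43). Then |WR| = |R − W| = 24.8.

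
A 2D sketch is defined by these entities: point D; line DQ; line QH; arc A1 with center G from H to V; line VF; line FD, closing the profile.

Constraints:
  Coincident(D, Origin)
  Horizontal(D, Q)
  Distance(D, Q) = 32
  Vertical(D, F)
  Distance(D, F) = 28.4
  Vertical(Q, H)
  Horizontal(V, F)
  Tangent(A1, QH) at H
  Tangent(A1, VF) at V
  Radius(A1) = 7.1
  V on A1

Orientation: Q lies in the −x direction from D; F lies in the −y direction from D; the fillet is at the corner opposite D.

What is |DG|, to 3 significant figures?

32.8

D is at the origin; DQ is horizontal with |DQ| = 32.0 and Q on the −x side, so Q = (-32.0, 0.00). DF is vertical with |DF| = 28.4 and F on the −y side, so F = (0.00, -28.4). The virtual corner opposite D is at (-32.0, -28.4). Tangency of A1 to QH means the radius GH is perpendicular to QH and A1 meets VF tangentially, so GV is at right angles to VF, with radius 7.1, so the center G sits 7.1 in from both sides at G = (-24.9, -21.3). Then |DG| = |G − D| = 32.8.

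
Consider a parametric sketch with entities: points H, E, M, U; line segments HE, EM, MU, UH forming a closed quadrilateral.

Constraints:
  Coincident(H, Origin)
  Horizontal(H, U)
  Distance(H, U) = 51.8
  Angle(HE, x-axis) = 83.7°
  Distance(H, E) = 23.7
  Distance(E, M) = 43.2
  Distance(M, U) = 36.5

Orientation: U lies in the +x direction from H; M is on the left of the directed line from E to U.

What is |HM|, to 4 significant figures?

56.70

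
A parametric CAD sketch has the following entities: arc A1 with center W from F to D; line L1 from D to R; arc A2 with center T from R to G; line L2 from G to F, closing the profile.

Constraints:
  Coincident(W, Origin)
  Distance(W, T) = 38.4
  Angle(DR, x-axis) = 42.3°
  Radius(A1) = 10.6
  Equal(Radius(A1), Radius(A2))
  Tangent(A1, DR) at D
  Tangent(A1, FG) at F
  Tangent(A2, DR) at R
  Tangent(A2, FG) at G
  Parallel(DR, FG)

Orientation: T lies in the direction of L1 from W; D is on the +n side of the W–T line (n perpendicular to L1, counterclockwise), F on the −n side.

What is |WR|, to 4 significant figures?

39.84

Tangency of A1 to both parallel lines with radius 10.6 puts D and F at W ± 10.6·n: D = (-7.134, 7.840), F = (7.134, -7.840). Equal radii place R and G the same way about T: R = T + 10.6·n = (21.27, 33.68), G = T − 10.6·n = (35.54, 18.00). Then |WR| = |R − W| = 39.84.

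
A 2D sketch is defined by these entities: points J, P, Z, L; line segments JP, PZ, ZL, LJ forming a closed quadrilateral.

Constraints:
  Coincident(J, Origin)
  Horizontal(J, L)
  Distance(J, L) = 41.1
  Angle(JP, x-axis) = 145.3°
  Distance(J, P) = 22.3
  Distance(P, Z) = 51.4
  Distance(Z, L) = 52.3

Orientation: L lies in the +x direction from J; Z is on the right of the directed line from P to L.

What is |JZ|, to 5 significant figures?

34.623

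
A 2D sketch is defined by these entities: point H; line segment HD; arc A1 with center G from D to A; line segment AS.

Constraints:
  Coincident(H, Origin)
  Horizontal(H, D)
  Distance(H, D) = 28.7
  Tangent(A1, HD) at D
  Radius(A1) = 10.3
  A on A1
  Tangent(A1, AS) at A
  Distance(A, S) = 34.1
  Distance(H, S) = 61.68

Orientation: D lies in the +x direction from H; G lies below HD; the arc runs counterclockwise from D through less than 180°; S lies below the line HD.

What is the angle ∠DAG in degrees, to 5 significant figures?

22.637°

Checks: ∠(GD, DH) = 90.00° ✓; |GD| = 10.30 ✓; |GA| = 10.30 ✓; ∠(GA, AS) = 90.00° ✓; |AS| = 34.10 ✓; |HS| = 61.68 ✓.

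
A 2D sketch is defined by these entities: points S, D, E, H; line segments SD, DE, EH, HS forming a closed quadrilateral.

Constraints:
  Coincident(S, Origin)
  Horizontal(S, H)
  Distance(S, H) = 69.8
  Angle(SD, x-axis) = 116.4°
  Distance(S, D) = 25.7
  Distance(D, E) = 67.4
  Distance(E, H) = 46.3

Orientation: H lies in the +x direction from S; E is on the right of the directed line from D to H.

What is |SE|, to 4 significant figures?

43.02

S is at the origin; S and H share the same y with |SH| = 69.8 and H in +x, so H = (69.8, 0). SD runs at 116.4° with |SD| = 25.7, so D = (-11.43, 23.02). E is determined by |DE| = 67.4 and |EH| = 46.3 together: it lies at the intersection of circle(D, 67.4) and circle(H, 46.3). With |DH| = 84.43, the foot of the radical line on DH is 56.42 from D and the perpendicular offset is √(67.4² − 56.42²) = 36.87. Taking the right-of-DH solution: E = (32.80, -27.84).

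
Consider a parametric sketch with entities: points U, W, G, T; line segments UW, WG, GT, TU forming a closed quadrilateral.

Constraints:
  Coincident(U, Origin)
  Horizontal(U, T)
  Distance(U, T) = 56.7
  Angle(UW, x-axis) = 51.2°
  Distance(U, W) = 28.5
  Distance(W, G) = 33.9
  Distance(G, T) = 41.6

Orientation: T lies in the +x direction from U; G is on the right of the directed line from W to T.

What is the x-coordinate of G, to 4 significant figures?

16.77

Checks: |WG| = 33.90 ✓; |GT| = 41.60 ✓.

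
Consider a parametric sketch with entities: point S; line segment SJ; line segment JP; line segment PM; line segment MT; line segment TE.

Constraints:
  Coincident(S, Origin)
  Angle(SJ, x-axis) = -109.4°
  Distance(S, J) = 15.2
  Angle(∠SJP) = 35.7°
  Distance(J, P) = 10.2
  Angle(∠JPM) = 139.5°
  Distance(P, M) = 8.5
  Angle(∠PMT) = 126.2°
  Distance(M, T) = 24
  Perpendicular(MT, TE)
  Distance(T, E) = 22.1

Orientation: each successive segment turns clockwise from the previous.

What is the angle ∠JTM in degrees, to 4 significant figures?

31.08°

∠JPM = 139.5° gives PM at 65.80° from the x-axis; with |PM| = 8.5, M = (-4.427, 3.206). ∠PMT = 126.2° gives MT at 12.00° from the x-axis; with |MT| = 24.0, T = (19.05, 8.196). Then cos ∠JTM = TJ·TM / (|TJ||TM|), giving 31.08°.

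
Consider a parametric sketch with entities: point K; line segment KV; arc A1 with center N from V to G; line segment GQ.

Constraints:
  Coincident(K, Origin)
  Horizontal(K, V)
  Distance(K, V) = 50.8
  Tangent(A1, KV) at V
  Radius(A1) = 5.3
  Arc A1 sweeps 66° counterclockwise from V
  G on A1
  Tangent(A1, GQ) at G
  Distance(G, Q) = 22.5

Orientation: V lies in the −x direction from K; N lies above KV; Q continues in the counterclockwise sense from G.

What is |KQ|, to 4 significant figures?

43.78

On A1, V sits at bearing -90° from N; a 66° counterclockwise sweep puts G at bearing -24°, so G = N + 5.3·(cos -24°, sin -24°) = (-45.96, 3.144). The tangent condition forces NG to be normal to GQ, so GQ runs along (−sin -24°, cos -24°); with |GQ| = 22.5, Q = (-36.81, 23.70). Then |KQ| = |Q − K| = 43.78.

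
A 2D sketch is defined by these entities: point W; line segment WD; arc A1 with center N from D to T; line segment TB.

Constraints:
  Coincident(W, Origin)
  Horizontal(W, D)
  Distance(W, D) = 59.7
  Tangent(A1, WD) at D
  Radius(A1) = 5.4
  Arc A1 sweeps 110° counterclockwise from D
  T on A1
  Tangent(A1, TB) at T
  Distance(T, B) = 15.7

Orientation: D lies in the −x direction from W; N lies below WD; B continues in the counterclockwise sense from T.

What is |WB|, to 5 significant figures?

63.348

On A1, D sits at bearing 90° from N; a 110° counterclockwise sweep puts T at bearing 200°, so T = N + 5.4·(cos 200°, sin 200°) = (-64.774, -7.2469). The tangent condition forces NT to be normal to TB, so TB runs along (−sin 200°, cos 200°); with |TB| = 15.7, B = (-59.405, -22.000). Then |WB| = |B − W| = 63.348.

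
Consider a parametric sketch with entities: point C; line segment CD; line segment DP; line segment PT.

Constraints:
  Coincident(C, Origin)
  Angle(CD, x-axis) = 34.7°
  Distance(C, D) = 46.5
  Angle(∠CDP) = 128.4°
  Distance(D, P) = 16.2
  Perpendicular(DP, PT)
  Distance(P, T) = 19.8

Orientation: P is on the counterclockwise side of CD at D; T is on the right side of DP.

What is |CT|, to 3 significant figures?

72.1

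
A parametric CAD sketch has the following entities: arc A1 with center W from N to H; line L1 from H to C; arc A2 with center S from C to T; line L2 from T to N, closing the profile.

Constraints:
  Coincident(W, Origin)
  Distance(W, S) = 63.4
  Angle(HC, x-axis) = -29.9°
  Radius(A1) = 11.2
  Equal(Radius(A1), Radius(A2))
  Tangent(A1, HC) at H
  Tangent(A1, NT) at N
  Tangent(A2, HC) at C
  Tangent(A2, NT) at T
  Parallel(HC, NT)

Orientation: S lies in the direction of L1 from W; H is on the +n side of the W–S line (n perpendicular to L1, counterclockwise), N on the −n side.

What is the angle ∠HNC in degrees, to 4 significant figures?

70.54°

The slot axis is L1's direction at -29.9°, so u = (cos -29.9°, sin -29.9°) = (0.8669, -0.4985) and n = (−sin -29.9°, cos -29.9°) = (0.4985, 0.8669). W is at the origin and S lies 63.4 along u from W, so S = 63.4·u = (54.96, -31.60). Tangency of A1 to both parallel lines with radius 11.2 puts H and N at W ± 11.2·n: H = (5.583, 9.709), N = (-5.583, -9.709). Equal radii place C and T the same way about S: C = S + 11.2·n = (60.54, -21.89), T = S − 11.2·n = (49.38, -41.31). Then cos ∠HNC = NH·NC / (|NH||NC|), giving 70.54°.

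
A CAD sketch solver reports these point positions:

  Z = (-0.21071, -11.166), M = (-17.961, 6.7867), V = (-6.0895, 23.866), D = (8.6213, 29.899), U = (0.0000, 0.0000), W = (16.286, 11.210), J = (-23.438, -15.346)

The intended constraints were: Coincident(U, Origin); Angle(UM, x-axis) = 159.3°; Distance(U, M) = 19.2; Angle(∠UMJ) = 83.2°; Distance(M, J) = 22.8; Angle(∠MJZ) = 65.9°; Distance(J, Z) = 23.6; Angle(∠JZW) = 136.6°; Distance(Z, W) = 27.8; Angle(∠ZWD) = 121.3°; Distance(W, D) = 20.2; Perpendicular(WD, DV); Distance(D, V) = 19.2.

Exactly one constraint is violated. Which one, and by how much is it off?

Distance(D, V) = 19.2 — off by 3.30.

U = (0.00, 0.00) ✓; UM at 159.3° ✓; |UM| = 19.20 ✓; ∠UMJ = 83.20° ✓; |MJ| = 22.80 ✓; ∠MJZ = 65.90° ✓; |JZ| = 23.60 ✓; ∠JZW = 136.6° ✓; |ZW| = 27.80 ✓; ∠ZWD = 121.3° ✓; |WD| = 20.20 ✓; ∠(WD, DV) = 90.00° ✓; |DV| = 15.90 ✗.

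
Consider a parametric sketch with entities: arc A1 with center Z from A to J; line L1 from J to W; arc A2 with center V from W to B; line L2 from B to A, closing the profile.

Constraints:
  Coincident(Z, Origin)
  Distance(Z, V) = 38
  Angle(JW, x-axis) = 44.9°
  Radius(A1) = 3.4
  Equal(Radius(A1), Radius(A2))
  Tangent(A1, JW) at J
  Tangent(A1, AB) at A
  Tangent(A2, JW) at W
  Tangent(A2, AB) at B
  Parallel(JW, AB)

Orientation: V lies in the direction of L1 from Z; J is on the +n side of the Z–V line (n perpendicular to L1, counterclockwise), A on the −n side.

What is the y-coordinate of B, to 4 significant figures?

24.41

Tangency of A1 to both parallel lines with radius 3.4 puts J and A at Z ± 3.4·n: J = (-2.400, 2.408), A = (2.400, -2.408). Equal radii place W and B the same way about V: W = V + 3.4·n = (24.52, 29.23), B = V − 3.4·n = (29.32, 24.41). So B.y = 24.41.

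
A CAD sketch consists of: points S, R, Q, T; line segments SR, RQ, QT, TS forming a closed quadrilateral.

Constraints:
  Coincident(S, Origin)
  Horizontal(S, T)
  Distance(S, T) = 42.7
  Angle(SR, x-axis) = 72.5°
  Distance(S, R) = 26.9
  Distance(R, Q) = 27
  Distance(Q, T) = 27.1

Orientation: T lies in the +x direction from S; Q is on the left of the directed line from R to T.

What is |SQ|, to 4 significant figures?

43.68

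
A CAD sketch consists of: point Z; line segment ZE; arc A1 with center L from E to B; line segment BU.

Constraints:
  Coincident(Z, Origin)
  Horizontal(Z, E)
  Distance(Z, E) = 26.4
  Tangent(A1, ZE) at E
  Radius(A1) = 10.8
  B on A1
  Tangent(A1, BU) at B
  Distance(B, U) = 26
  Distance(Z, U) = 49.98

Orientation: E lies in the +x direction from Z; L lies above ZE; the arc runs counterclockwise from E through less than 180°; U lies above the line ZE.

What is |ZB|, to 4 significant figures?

39.18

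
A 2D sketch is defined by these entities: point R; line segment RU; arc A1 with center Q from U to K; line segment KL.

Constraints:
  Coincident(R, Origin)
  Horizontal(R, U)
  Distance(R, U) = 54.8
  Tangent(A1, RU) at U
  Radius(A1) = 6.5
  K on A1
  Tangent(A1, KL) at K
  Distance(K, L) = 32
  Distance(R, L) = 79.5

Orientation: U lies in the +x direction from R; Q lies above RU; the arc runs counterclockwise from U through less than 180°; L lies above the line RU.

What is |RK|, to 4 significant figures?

61.08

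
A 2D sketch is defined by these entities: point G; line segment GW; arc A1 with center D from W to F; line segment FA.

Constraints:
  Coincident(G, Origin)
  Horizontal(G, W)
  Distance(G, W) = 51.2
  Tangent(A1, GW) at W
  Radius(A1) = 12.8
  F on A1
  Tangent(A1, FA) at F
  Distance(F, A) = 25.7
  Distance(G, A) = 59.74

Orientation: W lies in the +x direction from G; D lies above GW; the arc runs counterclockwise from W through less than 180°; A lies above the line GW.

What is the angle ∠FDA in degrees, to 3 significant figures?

63.5°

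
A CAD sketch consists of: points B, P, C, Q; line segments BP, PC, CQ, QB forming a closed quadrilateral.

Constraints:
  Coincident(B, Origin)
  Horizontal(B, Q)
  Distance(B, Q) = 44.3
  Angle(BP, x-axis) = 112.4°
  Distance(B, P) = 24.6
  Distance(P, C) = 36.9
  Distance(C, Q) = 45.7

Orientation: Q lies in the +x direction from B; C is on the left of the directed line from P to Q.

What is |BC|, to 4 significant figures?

46.52

B is at the origin; BQ is horizontal with |BQ| = 44.3 and Q in +x, so Q = (44.3, 0). BP runs at 112.4° with |BP| = 24.6, so P = (-9.374, 22.74). C is determined by |PC| = 36.9 and |CQ| = 45.7 together: it lies at the intersection of circle(P, 36.9) and circle(Q, 45.7). With |PQ| = 58.29, the foot of the radical line on PQ is 22.91 from P and the perpendicular offset is √(36.9² − 22.91²) = 28.92. Taking the left-of-PQ solution: C = (23.01, 40.44).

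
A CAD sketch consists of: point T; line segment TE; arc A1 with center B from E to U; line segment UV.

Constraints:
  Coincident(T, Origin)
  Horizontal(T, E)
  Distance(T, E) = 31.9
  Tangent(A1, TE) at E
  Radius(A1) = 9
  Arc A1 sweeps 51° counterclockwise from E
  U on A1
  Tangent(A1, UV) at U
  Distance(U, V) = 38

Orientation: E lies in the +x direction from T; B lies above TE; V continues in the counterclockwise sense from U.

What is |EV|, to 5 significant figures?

45.118

T is at the origin; TE is horizontal with |TE| = 31.9 and E on the +x side, so E = (31.900, 0.0000). Tangency of A1 to TE means the radius BE is perpendicular to TE, so B = E + (0, 9) = (31.900, 9.0000). On A1, E sits at bearing -90° from B; a 51° counterclockwise sweep puts U at bearing -39°, so U = B + 9.0·(cos -39°, sin -39°) = (38.894, 3.3361). The tangent condition forces BU to be normal to UV, so UV runs along (−sin -39°, cos -39°); with |UV| = 38.0, V = (62.808, 32.868). Then |EV| = |V − E| = 45.118.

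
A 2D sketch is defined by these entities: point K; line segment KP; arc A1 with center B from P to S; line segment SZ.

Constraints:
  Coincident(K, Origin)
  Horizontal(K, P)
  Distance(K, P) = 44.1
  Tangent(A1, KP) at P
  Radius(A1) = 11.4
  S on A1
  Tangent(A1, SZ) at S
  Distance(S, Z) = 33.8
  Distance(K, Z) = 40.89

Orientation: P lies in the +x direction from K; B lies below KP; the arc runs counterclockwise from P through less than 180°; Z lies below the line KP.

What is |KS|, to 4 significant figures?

34.50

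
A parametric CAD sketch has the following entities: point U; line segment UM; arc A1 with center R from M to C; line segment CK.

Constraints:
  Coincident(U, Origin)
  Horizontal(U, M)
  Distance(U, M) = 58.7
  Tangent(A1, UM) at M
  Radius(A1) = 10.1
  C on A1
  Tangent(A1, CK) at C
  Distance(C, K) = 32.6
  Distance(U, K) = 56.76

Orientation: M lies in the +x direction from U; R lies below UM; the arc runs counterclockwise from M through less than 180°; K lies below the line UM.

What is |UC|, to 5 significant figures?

49.497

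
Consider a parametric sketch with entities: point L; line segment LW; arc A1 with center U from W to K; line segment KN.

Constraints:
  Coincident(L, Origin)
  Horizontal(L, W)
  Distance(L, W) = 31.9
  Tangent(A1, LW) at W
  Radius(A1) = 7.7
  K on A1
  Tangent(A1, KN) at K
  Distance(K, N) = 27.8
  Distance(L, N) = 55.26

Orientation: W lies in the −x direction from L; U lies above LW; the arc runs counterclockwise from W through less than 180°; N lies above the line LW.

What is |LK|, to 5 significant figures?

28.806

Checks: |UK| = 7.700 ✓; ∠(UK, KN) = 90.00° ✓; |KN| = 27.80 ✓; |LN| = 55.26 ✓.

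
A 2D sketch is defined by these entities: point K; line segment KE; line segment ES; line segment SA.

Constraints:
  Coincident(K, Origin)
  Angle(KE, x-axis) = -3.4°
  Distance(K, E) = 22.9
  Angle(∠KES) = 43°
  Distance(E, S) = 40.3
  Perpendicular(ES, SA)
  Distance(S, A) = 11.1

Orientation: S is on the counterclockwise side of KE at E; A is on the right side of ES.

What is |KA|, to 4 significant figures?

35.62

∠KES = 43.0°, so ES runs at -3.4° + (180° − 43.0°) = 133.6° from the x-axis; with |ES| = 40.3, S = E + 40.3·(cos 133.6°, sin 133.6°) = (-4.932, 27.83). ES is perpendicular to SA; with |SA| = 11.1 on the right of ES, A = S + 11.1·(0.7242, 0.6896) = (3.106, 35.48). Then |KA| = |A − K| = 35.62.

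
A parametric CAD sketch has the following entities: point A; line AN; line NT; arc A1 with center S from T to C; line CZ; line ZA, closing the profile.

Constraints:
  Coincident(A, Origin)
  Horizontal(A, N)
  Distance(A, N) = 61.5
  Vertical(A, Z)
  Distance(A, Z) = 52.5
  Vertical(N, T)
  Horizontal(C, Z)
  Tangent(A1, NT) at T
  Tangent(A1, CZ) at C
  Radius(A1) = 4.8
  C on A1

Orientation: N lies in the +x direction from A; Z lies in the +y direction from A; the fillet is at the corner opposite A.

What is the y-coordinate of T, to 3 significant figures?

47.7

A is at the origin; A and N share the same y with |AN| = 61.5 and N on the +x side, so N = (61.5, 0.00). A and Z share the same x with |AZ| = 52.5 and Z on the +y side, so Z = (0.00, 52.5). The virtual corner opposite A is at (61.5, 52.5). A1 meets NT tangentially, so ST is at right angles to NT and the tangent condition forces SC to be normal to CZ, with radius 4.8, so the center S sits 4.8 in from both sides at S = (56.7, 47.7). That places the tangent points at T = (61.5, 47.7) on NT and C = (56.7, 52.5) on CZ. So T.y = 47.7.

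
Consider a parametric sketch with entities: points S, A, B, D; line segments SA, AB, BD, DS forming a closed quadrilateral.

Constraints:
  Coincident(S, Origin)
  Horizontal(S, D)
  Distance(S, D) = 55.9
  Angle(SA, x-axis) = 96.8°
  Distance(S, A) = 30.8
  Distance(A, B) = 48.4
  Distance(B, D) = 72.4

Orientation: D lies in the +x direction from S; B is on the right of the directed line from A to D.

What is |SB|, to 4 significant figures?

22.07

Checks: |AB| = 48.40 ✓; |BD| = 72.40 ✓.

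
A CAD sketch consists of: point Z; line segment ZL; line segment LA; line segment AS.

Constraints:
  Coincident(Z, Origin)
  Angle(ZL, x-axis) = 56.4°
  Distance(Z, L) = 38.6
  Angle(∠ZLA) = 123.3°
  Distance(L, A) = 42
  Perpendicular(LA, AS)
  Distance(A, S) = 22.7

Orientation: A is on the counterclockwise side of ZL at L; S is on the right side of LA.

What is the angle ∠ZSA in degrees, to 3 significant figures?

49.0°

Z is at the origin; ZL runs at 56.4° with length 38.6, so L = 38.6·(cos 56.4°, sin 56.4°) = (21.4, 32.2). ∠ZLA = 123.3°, so LA runs at 56.4° + (180° − 123.3°) = 113° from the x-axis; with |LA| = 42.0, A = L + 42.0·(cos 113°, sin 113°) = (4.88, 70.8). LA ⟂ AS; with |AS| = 22.7 on the right of LA, S = A + 22.7·(0.920, 0.392) = (25.8, 79.7). Then cos ∠ZSA = SZ·SA / (|SZ||SA|), giving 49.0°.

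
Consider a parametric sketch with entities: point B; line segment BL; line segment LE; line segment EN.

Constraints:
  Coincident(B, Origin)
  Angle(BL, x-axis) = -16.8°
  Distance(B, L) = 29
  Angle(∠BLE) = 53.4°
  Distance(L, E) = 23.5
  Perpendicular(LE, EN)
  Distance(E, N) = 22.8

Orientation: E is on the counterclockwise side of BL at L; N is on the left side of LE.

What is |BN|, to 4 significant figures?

6.228

B is at the origin; BL runs at -16.8° with length 29.0, so L = 29.0·(cos -16.8°, sin -16.8°) = (27.76, -8.382). ∠BLE = 53.4°, so LE runs at -16.8° + (180° − 53.4°) = 109.8° from the x-axis; with |LE| = 23.5, E = L + 23.5·(cos 109.8°, sin 109.8°) = (19.80, 13.73). The perpendicularity gives EN at right angles to LE; with |EN| = 22.8 on the left of LE, N = E + 22.8·(-0.9409, -0.3387) = (-1.650, 6.006). Then |BN| = |N − B| = 6.228.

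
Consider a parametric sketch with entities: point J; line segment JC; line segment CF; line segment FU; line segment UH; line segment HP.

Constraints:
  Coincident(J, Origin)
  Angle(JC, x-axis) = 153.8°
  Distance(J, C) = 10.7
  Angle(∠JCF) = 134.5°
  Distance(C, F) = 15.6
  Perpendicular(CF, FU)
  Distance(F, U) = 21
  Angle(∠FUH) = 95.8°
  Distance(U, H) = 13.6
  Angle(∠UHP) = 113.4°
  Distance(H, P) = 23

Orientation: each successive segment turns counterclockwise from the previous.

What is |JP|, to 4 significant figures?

5.584

J is at the origin; JC runs at 153.8° with length 10.7, so C = (-9.601, 4.724). ∠JCF = 134.5° gives CF at -160.7° from the x-axis; with |CF| = 15.6, F = (-24.32, -0.4319). The perpendicularity gives FU at right angles to CF, so FU runs at -70.70°; with |FU| = 21.0, U = (-17.38, -20.25). ∠FUH = 95.8° gives UH at 13.50° from the x-axis; with |UH| = 13.6, H = (-4.159, -17.08). ∠UHP = 113.4° gives HP at 80.10° from the x-axis; with |HP| = 23.0, P = (-0.2046, 5.581). Then |JP| = |P − J| = 5.584.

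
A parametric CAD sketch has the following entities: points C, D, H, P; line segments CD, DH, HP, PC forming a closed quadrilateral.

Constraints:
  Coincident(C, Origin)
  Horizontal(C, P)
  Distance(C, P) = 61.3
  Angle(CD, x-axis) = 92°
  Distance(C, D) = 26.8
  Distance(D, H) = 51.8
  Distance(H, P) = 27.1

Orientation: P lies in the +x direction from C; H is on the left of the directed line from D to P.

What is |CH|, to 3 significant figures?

56.6

Checks: C.y = 0.00, P.y = 0.00 ✓; |DH| = 51.80 ✓; |HP| = 27.10 ✓.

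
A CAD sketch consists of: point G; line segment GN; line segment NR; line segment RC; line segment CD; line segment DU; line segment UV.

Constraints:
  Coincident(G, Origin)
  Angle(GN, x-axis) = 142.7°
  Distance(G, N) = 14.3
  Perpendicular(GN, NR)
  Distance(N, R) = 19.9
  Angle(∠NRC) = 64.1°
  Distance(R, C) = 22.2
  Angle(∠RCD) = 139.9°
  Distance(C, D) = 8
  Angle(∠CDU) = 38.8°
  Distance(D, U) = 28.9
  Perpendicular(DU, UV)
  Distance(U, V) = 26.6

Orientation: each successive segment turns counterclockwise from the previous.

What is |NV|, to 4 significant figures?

40.92

∠CDU = 38.8° gives DU at 169.9° from the x-axis; with |DU| = 28.9, U = (-23.11, -2.642). DU is perpendicular to UV, so UV runs at -100.1°; with |UV| = 26.6, V = (-27.77, -28.83). Then |NV| = |V − N| = 40.92.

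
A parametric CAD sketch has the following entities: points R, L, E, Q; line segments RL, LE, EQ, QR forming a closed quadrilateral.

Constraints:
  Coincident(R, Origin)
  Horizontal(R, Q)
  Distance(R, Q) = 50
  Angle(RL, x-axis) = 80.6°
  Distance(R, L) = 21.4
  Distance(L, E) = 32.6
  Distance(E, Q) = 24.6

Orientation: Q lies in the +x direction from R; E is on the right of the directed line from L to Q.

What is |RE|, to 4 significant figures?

25.73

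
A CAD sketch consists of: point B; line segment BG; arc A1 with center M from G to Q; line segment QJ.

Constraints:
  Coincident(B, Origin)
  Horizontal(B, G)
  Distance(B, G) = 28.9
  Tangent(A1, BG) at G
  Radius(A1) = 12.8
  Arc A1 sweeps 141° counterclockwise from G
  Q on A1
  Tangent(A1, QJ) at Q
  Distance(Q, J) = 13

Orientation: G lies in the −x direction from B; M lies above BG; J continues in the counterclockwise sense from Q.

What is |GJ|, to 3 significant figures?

31.0

On A1, G sits at bearing -90° from M; a 141° counterclockwise sweep puts Q at bearing 51°, so Q = M + 12.8·(cos 51°, sin 51°) = (-20.8, 22.7). Tangency of A1 to QJ means the radius MQ is perpendicular to QJ, so QJ runs along (−sin 51°, cos 51°); with |QJ| = 13.0, J = (-30.9, 30.9). Then |GJ| = |J − G| = 31.0.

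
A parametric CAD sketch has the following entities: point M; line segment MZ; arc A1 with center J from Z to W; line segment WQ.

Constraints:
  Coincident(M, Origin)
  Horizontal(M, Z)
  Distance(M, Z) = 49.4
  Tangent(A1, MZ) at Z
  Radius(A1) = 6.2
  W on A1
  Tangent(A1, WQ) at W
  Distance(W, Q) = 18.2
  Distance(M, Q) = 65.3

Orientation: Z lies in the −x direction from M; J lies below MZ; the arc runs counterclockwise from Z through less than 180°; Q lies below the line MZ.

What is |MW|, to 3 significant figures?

55.3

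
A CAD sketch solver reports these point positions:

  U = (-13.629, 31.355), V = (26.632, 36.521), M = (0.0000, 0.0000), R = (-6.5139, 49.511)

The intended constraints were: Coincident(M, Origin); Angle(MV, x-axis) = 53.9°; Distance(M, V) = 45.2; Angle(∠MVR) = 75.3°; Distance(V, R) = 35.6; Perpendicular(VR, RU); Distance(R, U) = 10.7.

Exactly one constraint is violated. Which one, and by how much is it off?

Distance(R, U) = 10.7 — off by 8.80.

M = (0.00, 0.00) ✓; MV at 53.90° ✓; |MV| = 45.20 ✓; ∠MVR = 75.30° ✓; |VR| = 35.60 ✓; ∠(VR, RU) = 90.00° ✓; |RU| = 19.50 ✗.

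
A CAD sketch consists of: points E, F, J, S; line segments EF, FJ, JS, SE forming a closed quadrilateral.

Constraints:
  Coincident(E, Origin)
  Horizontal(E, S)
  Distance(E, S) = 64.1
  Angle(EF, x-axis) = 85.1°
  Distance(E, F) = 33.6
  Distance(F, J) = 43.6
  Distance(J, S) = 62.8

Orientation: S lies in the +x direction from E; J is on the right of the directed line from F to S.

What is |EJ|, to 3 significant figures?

10.3

Checks: |FJ| = 43.60 ✓; |JS| = 62.80 ✓.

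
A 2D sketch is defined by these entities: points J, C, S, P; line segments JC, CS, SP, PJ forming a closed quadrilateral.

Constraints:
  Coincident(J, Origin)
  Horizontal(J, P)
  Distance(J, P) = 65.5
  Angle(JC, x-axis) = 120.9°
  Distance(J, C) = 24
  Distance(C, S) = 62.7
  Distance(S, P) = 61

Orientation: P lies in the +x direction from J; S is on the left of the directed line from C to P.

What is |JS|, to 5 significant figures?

68.209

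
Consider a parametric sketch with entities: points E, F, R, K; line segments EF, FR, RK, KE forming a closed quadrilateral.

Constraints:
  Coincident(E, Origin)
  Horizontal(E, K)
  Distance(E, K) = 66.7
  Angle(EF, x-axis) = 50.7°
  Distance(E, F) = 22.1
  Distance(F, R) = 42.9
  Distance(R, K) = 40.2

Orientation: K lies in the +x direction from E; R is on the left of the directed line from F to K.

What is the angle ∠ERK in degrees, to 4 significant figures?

75.94°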